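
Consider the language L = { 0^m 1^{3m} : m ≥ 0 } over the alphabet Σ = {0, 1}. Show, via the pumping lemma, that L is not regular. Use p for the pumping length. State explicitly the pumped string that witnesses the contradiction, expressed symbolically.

0^{p+k} 1^{3p}

Suppose for contradiction that L is regular, and let p be the pumping length.
Let w = 0^p 1^{3p} ∈ L; note |w| = 4p ≥ p.
Write w = xyz as guaranteed by the lemma, with |xy| ≤ p and |y| > 0.
Because |xy| ≤ p and w begins with p copies of 0, we have y = 0^k with 1 ≤ k ≤ p.
Pump with i = 2: xy^2z = 0^{p+k} 1^{3p}. For this to lie in L we would need 3p = 3(p+k), which forces k = 0. But k ≥ 1, so xy^2z ∉ L.
Contradiction. Therefore L is not regular.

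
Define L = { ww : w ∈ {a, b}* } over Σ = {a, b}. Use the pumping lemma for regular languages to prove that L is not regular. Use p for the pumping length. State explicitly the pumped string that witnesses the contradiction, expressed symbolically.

a^{p+k} b^p a^p b^p

Suppose for contradiction that L is regular, and let p be the pumping length.
Take w = a^p b^p a^p b^p = uu where u = a^pb^p; then w ∈ L and |w| = 4p ≥ p.
The pumping lemma gives a decomposition w = xyz where |xy| ≤ p and |y| ≥ 1.
The first p characters of w are a's, so xy (and hence y) consists only of a's. Write y = a^k, 1 ≤ k ≤ p.
Pump with i = 2: xy^2z = a^{p+k} b^p a^p b^p, of length 4p+k. Suppose this equals vv. The string starts with a and ends with b, so v does too; thus the boundary between the two copies of v is a b→a transition. There is exactly one such transition, at position 2p+k, so |v| = 2p+k and |vv| = 4p+2k ≠ 4p+k since k ≥ 1. So xy^2z ∉ L.
Contradiction. Therefore L is not regular.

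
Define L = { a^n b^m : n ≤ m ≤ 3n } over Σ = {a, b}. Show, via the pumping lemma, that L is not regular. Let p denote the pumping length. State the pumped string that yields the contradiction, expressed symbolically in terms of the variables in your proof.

Toward a contradiction, assume L is regular with pumping length p.
Take w = a^p b^p ∈ L (since p ≤ p ≤ 3p), with |w| = 2p ≥ p.
By the pumping lemma, w = xyz with |xy| ≤ p and y is nonempty.
The first p characters of w are a's, so xy (and hence y) consists only of a's. Write y = a^k, 1 ≤ k ≤ p.
Pump with i = 2: xy^2z = a^{p+k} b^p. Now n = p+k > p = m, so the condition n ≤ m fails. Thus xy^2z ∉ L.
This is a contradiction; hence L is not regular.

a^{p+k} b^p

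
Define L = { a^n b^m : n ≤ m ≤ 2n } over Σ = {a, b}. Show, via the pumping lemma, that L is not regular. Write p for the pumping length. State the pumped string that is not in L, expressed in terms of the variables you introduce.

a^{p+k} b^p

Assume L is regular. Let p be the pumping length given by the pumping lemma.
Take w = a^p b^p ∈ L (since p ≤ p ≤ 2p), with |w| = 2p ≥ p.
The pumping lemma gives a decomposition w = xyz where |xy| ≤ p and y is nonempty.
Because |xy| ≤ p and w begins with p copies of a, we have y = a^k with 1 ≤ k ≤ p.
Pump with i = 2: xy^2z = a^{p+k} b^p. Now n = p+k > p = m, so the condition n ≤ m fails. Thus xy^2z ∉ L.
This contradicts the pumping lemma, so L is not regular.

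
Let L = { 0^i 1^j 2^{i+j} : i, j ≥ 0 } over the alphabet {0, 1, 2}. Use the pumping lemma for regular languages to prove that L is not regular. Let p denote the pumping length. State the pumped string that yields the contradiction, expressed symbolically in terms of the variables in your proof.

Assume L is regular. Let p be the pumping length given by the pumping lemma.
Take w = 0^p 1^p 2^{2p} ∈ L (with i=j=p, i+j=2p), |w| = 4p ≥ p.
Write w = xyz as guaranteed by the lemma, with |xy| ≤ p and |y| ≥ 1.
Since the first p symbols of w are all 0's and |xy| ≤ p, y lies entirely in the leading 0-block: y = 0^k for some k with 1 ≤ k ≤ p.
Consider xy^2z = 0^{p+k} 1^p 2^{2p}. Now the 0- and 1-counts sum to 2p+k, but the 2-count is 2p ≠ 2p+k. So xy^2z ∉ L.
Contradiction. Therefore L is not regular.

0^{p+k} 1^p 2^{2p}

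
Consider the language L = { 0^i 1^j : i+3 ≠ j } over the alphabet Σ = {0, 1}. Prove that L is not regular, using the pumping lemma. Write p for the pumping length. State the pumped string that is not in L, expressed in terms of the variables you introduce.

Assume L is regular; let p be its pumping constant.
Choose w = 0^p 1^{p+p!+3}. Since p ≠ (p+p!+3)-3 = p+p!, w ∈ L; and |w| ≥ p.
The pumping lemma gives a decomposition w = xyz where |xy| ≤ p and y is nonempty.
The first p characters of w are 0's, so xy (and hence y) consists only of 0's. Write y = 0^k, 1 ≤ k ≤ p.
Since 1 ≤ k ≤ p, k divides p!; set t = 1 + p!/k. Then xy^t z has p + (p!/k)·k = p + p! copies of 0. Now the 0-count is p+p! and (1-count)-3 = (p+p!+3)-3 = p+p!, so i+3 ≠ j fails. So xy^t z = 0^{p+p!} 1^{p+p!+3} ∉ L.
Contradiction. Therefore L is not regular.

0^{p+p!} 1^{p+p!+3}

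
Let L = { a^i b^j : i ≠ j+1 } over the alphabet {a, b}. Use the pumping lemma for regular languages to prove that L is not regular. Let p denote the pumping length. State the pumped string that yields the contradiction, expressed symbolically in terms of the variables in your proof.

Suppose for contradiction that L is regular, and let p be the pumping length.
Choose w = a^p b^{p+p!-1}. Since p ≠ (p+p!-1)+1 = p+p!, w ∈ L; and |w| ≥ p.
Write w = xyz as guaranteed by the lemma, with |xy| ≤ p and y is nonempty.
Because |xy| ≤ p and w begins with p copies of a, we have y = a^k with 1 ≤ k ≤ p.
Since 1 ≤ k ≤ p, k divides p!; set t = 1 + p!/k. Then xy^t z has p + (p!/k)·k = p + p! copies of a. Now the a-count is p+p! and (b-count)+1 = (p+p!-1)+1 = p+p!, so i ≠ j+1 fails. So xy^t z = a^{p+p!} b^{p+p!-1} ∉ L.
This is a contradiction; hence L is not regular.

a^{p+p!} b^{p+p!-1}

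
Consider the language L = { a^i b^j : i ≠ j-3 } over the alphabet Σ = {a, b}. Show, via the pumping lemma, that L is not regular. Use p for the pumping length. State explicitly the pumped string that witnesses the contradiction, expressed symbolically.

a^{p+p!} b^{p+p!+3}

Assume L is regular; let p be its pumping constant.
Choose w = a^p b^{p+p!+3}. Since p ≠ (p+p!+3)-3 = p+p!, w ∈ L; and |w| ≥ p.
The pumping lemma gives a decomposition w = xyz where |xy| ≤ p and |y| > 0.
Since the first p symbols of w are all a's and |xy| ≤ p, y lies entirely in the leading a-block: y = a^k for some k with 1 ≤ k ≤ p.
Since 1 ≤ k ≤ p, k divides p!; set t = 1 + p!/k. Then xy^t z has p + (p!/k)·k = p + p! copies of a. Now the a-count is p+p! and (b-count)-3 = (p+p!+3)-3 = p+p!, so i ≠ j-3 fails. So xy^t z = a^{p+p!} b^{p+p!+3} ∉ L.
Contradiction. Therefore L is not regular.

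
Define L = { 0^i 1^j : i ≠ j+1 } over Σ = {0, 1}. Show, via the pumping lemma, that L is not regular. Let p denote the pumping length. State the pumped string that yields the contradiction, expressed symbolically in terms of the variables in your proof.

0^{p+p!} 1^{p+p!-1}

Assume L is regular; let p be its pumping constant.
Choose w = 0^p 1^{p+p!-1}. Since p ≠ (p+p!-1)+1 = p+p!, w ∈ L; and |w| ≥ p.
The pumping lemma gives a decomposition w = xyz where |xy| ≤ p and |y| ≥ 1.
The first p characters of w are 0's, so xy (and hence y) consists only of 0's. Write y = 0^k, 1 ≤ k ≤ p.
Since 1 ≤ k ≤ p, k divides p!; set t = 1 + p!/k. Then xy^t z has p + (p!/k)·k = p + p! copies of 0. Now the 0-count is p+p! and (1-count)+1 = (p+p!-1)+1 = p+p!, so i ≠ j+1 fails. So xy^t z = 0^{p+p!} 1^{p+p!-1} ∉ L.
This is a contradiction; hence L is not regular.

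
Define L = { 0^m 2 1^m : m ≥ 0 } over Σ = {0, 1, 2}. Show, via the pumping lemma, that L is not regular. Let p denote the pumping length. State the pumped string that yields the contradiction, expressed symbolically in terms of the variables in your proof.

Toward a contradiction, assume L is regular with pumping length p.
Take w = 0^p 2 1^p ∈ L with |w| = 2p+1 ≥ p.
Write w = xyz as guaranteed by the lemma, with |xy| ≤ p and |y| ≥ 1.
Because |xy| ≤ p and w begins with p copies of 0, we have y = 0^k with 1 ≤ k ≤ p.
Pump with i = 2: xy^2z = 0^{p+k} 2 1^p, which would require p+k = p. But k ≥ 1, so xy^2z ∉ L.
This contradicts the pumping lemma, so L is not regular.

0^{p+k} 2 1^p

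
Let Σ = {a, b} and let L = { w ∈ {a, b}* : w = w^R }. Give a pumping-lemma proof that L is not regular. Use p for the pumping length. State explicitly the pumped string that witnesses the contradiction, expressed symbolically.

Assume L is regular. Let p be the pumping length given by the pumping lemma.
Take w = a^p b a^p, a palindrome of length 2p+1 ≥ p.
Write w = xyz as guaranteed by the lemma, with |xy| ≤ p and y is nonempty.
The first p characters of w are a's, so xy (and hence y) consists only of a's. Write y = a^k, 1 ≤ k ≤ p.
Pump with i = 2: xy^2z = a^{p+k} b a^p. Its reverse is a^p b a^{p+k}, which differs from xy^2z since k ≥ 1. So xy^2z is not a palindrome and xy^2z ∉ L.
Contradiction. Therefore L is not regular.

a^{p+k} b a^p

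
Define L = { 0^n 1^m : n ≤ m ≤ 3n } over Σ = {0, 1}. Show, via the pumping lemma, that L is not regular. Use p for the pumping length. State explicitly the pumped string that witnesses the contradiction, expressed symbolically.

Assume L is regular; let p be its pumping constant.
Take w = 0^p 1^p ∈ L (since p ≤ p ≤ 3p), with |w| = 2p ≥ p.
The pumping lemma gives a decomposition w = xyz where |xy| ≤ p and y is nonempty.
Because |xy| ≤ p and w begins with p copies of 0, we have y = 0^k with 1 ≤ k ≤ p.
Pump with i = 2: xy^2z = 0^{p+k} 1^p. Now n = p+k > p = m, so the condition n ≤ m fails. Thus xy^2z ∉ L.
Contradiction. Therefore L is not regular.

0^{p+k} 1^p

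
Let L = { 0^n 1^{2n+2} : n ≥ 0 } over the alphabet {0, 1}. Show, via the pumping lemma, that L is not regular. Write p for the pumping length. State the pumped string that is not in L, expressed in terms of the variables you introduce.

Assume L is regular; let p be its pumping constant.
Choose w = 0^p 1^{2p+2}, which is in L with |w| = 3p+2 ≥ p.
By the pumping lemma, w = xyz with |xy| ≤ p and |y| ≥ 1.
Since the first p symbols of w are all 0's and |xy| ≤ p, y lies entirely in the leading 0-block: y = 0^k for some k with 1 ≤ k ≤ p.
Pump with i = 2: xy^2z = 0^{p+k} 1^{2p+2}. For this to lie in L we would need 2p+2 = 2(p+k)+2, which forces k = 0. But k ≥ 1, so xy^2z ∉ L.
Contradiction. Therefore L is not regular.

0^{p+k} 1^{2p+2}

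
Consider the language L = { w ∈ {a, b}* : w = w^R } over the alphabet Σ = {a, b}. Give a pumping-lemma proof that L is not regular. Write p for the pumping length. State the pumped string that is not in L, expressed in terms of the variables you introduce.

Suppose for contradiction that L is regular, and let p be the pumping length.
Take w = a^p b a^p, a palindrome of length 2p+1 ≥ p.
By the pumping lemma, w = xyz with |xy| ≤ p and y is nonempty.
Since the first p symbols of w are all a's and |xy| ≤ p, y lies entirely in the leading a-block: y = a^k for some k with 1 ≤ k ≤ p.
Pump with i = 2: xy^2z = a^{p+k} b a^p. Its reverse is a^p b a^{p+k}, which differs from xy^2z since k ≥ 1. So xy^2z is not a palindrome and xy^2z ∉ L.
This contradicts the pumping lemma, so L is not regular.

a^{p+k} b a^p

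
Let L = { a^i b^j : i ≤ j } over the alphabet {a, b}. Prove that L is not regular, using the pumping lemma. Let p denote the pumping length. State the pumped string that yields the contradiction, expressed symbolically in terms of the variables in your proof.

Assume L is regular; let p be its pumping constant.
Choose w = a^p b^p ∈ L, with |w| = 2p ≥ p.
By the pumping lemma, w = xyz with |xy| ≤ p and |y| ≥ 1.
The first p characters of w are a's, so xy (and hence y) consists only of a's. Write y = a^k, 1 ≤ k ≤ p.
Consider xy^2z = a^{p+k} b^p. Since k ≥ 1, the a-count p+k exceeds the b-count p, so i ≤ j fails; thus xy^2z ∉ L.
This contradicts the pumping lemma, so L is not regular.

a^{p+k} b^p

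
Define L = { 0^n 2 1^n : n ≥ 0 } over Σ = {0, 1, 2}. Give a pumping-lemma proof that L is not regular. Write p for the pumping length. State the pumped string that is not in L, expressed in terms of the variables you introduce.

0^{p+k} 2 1^p

Suppose for contradiction that L is regular, and let p be the pumping length.
Take w = 0^p 2 1^p ∈ L with |w| = 2p+1 ≥ p.
By the pumping lemma, w = xyz with |xy| ≤ p and |y| > 0.
Since the first p symbols of w are all 0's and |xy| ≤ p, y lies entirely in the leading 0-block: y = 0^k for some k with 1 ≤ k ≤ p.
Pump with i = 2: xy^2z = 0^{p+k} 2 1^p, which would require p+k = p. But k ≥ 1, so xy^2z ∉ L.
Contradiction. Therefore L is not regular.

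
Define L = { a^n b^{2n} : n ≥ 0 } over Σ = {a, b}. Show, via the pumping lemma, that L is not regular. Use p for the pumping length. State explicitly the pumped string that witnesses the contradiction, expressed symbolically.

a^{p+k} b^{2p}

Assume L is regular; let p be its pumping constant.
Let w = a^p b^{2p} ∈ L; note |w| = 3p ≥ p.
By the pumping lemma, w = xyz with |xy| ≤ p and y is nonempty.
Because |xy| ≤ p and w begins with p copies of a, we have y = a^k with 1 ≤ k ≤ p.
Pump with i = 2: xy^2z = a^{p+k} b^{2p}. For this to lie in L we would need 2p = 2(p+k), which forces k = 0. But k ≥ 1, so xy^2z ∉ L.
This is a contradiction; hence L is not regular.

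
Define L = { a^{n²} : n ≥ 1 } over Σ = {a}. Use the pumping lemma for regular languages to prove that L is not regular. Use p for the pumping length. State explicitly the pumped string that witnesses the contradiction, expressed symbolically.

a^{p²+k}

Suppose for contradiction that L is regular, and let p be the pumping length.
Take w = a^{p²} ∈ L with |w| = p² ≥ p.
By the pumping lemma, w = xyz with |xy| ≤ p and y is nonempty.
Then y = a^k for some k with 1 ≤ k ≤ p.
Pump with i = 2: xy^2z = a^{p²+k}. Since 1 ≤ k ≤ p, p² < p²+k ≤ p²+p < (p+1)², so p²+k lies strictly between consecutive squares and is not a perfect square. So xy^2z ∉ L.
This is a contradiction; hence L is not regular.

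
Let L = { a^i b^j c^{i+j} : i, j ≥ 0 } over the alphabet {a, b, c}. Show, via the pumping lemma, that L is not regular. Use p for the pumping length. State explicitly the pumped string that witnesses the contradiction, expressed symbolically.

a^{p+k} b^p c^{2p}

Toward a contradiction, assume L is regular with pumping length p.
Take w = a^p b^p c^{2p} ∈ L (with i=j=p, i+j=2p), |w| = 4p ≥ p.
By the pumping lemma, w = xyz with |xy| ≤ p and |y| ≥ 1.
The first p characters of w are a's, so xy (and hence y) consists only of a's. Write y = a^k, 1 ≤ k ≤ p.
Consider xy^2z = a^{p+k} b^p c^{2p}. Now the a- and b-counts sum to 2p+k, but the c-count is 2p ≠ 2p+k. So xy^2z ∉ L.
This is a contradiction; hence L is not regular.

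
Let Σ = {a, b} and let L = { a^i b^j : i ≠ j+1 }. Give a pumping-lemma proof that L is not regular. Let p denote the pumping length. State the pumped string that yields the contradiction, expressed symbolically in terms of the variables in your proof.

a^{p+p!} b^{p+p!-1}

Suppose for contradiction that L is regular, and let p be the pumping length.
Choose w = a^p b^{p+p!-1}. Since p ≠ (p+p!-1)+1 = p+p!, w ∈ L; and |w| ≥ p.
Write w = xyz as guaranteed by the lemma, with |xy| ≤ p and y is nonempty.
Since the first p symbols of w are all a's and |xy| ≤ p, y lies entirely in the leading a-block: y = a^k for some k with 1 ≤ k ≤ p.
Since 1 ≤ k ≤ p, k divides p!; set t = 1 + p!/k. Then xy^t z has p + (p!/k)·k = p + p! copies of a. Now the a-count is p+p! and (b-count)+1 = (p+p!-1)+1 = p+p!, so i ≠ j+1 fails. So xy^t z = a^{p+p!} b^{p+p!-1} ∉ L.
This is a contradiction; hence L is not regular.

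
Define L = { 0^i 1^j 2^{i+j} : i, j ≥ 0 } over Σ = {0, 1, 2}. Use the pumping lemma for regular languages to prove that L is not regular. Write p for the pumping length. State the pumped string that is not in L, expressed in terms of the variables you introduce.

Toward a contradiction, assume L is regular with pumping length p.
Take w = 0^p 1^p 2^{2p} ∈ L (with i=j=p, i+j=2p), |w| = 4p ≥ p.
Write w = xyz as guaranteed by the lemma, with |xy| ≤ p and |y| ≥ 1.
Because |xy| ≤ p and w begins with p copies of 0, we have y = 0^k with 1 ≤ k ≤ p.
Consider xy^2z = 0^{p+k} 1^p 2^{2p}. Now the 0- and 1-counts sum to 2p+k, but the 2-count is 2p ≠ 2p+k. So xy^2z ∉ L.
This is a contradiction; hence L is not regular.

0^{p+k} 1^p 2^{2p}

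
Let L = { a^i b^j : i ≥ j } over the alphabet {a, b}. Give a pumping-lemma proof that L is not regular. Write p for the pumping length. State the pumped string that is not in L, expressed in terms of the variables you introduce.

Assume L is regular; let p be its pumping constant.
Choose w = a^p b^p ∈ L, with |w| = 2p ≥ p.
Write w = xyz as guaranteed by the lemma, with |xy| ≤ p and |y| ≥ 1.
Since the first p symbols of w are all a's and |xy| ≤ p, y lies entirely in the leading a-block: y = a^k for some k with 1 ≤ k ≤ p.
Consider xy^0z = xz = a^{p-k} b^p. Since k ≥ 1, the a-count p-k is less than p, so i ≥ j fails; thus xz ∉ L.
This is a contradiction; hence L is not regular.

a^{p-k} b^p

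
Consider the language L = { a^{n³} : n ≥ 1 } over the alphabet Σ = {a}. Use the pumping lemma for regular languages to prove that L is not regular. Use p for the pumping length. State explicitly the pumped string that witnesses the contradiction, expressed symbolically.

Toward a contradiction, assume L is regular with pumping length p.
Take w = a^{p³} ∈ L with |w| = p³ ≥ p.
The pumping lemma gives a decomposition w = xyz where |xy| ≤ p and |y| ≥ 1.
Then y = a^k for some k with 1 ≤ k ≤ p.
Pump with i = 2: xy^2z = a^{p³+k}. Since 1 ≤ k ≤ p, p³ < p³+k ≤ p³+p < p³+3p²+3p+1 = (p+1)³, so p³+k is not a perfect cube. So xy^2z ∉ L.
This contradicts the pumping lemma, so L is not regular.

a^{p³+k}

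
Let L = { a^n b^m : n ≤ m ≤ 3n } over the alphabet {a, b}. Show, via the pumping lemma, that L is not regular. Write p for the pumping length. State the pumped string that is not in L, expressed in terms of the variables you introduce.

Suppose for contradiction that L is regular, and let p be the pumping length.
Take w = a^p b^p ∈ L (since p ≤ p ≤ 3p), with |w| = 2p ≥ p.
By the pumping lemma, w = xyz with |xy| ≤ p and y is nonempty.
The first p characters of w are a's, so xy (and hence y) consists only of a's. Write y = a^k, 1 ≤ k ≤ p.
Pump with i = 2: xy^2z = a^{p+k} b^p. Now n = p+k > p = m, so the condition n ≤ m fails. Thus xy^2z ∉ L.
Contradiction. Therefore L is not regular.

a^{p+k} b^p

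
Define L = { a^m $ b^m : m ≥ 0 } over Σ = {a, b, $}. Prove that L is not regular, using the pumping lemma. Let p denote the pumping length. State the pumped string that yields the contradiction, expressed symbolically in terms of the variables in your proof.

a^{p+k} $ b^p

Suppose for contradiction that L is regular, and let p be the pumping length.
Take w = a^p $ b^p ∈ L with |w| = 2p+1 ≥ p.
The pumping lemma gives a decomposition w = xyz where |xy| ≤ p and |y| > 0.
Because |xy| ≤ p and w begins with p copies of a, we have y = a^k with 1 ≤ k ≤ p.
Pump with i = 2: xy^2z = a^{p+k} $ b^p, which would require p+k = p. But k ≥ 1, so xy^2z ∉ L.
This contradicts the pumping lemma, so L is not regular.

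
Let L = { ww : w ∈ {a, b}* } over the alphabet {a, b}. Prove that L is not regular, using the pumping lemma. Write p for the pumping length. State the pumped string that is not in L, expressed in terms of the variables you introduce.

a^{p+k} b^p a^p b^p

Toward a contradiction, assume L is regular with pumping length p.
Take w = a^p b^p a^p b^p = uu where u = a^pb^p; then w ∈ L and |w| = 4p ≥ p.
By the pumping lemma, w = xyz with |xy| ≤ p and |y| > 0.
Since the first p symbols of w are all a's and |xy| ≤ p, y lies entirely in the leading a-block: y = a^k for some k with 1 ≤ k ≤ p.
Pump with i = 2: xy^2z = a^{p+k} b^p a^p b^p, of length 4p+k. Suppose this equals vv. The string starts with a and ends with b, so v does too; thus the boundary between the two copies of v is a b→a transition. There is exactly one such transition, at position 2p+k, so |v| = 2p+k and |vv| = 4p+2k ≠ 4p+k since k ≥ 1. So xy^2z ∉ L.
This contradicts the pumping lemma, so L is not regular.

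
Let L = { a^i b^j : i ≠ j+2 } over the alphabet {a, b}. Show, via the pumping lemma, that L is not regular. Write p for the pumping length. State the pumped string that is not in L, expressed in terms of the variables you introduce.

a^{p+p!} b^{p+p!-2}

Assume L is regular. Let p be the pumping length given by the pumping lemma.
Choose w = a^p b^{p+p!-2}. Since p ≠ (p+p!-2)+2 = p+p!, w ∈ L; and |w| ≥ p.
Write w = xyz as guaranteed by the lemma, with |xy| ≤ p and |y| > 0.
The first p characters of w are a's, so xy (and hence y) consists only of a's. Write y = a^k, 1 ≤ k ≤ p.
Since 1 ≤ k ≤ p, k divides p!; set t = 1 + p!/k. Then xy^t z has p + (p!/k)·k = p + p! copies of a. Now the a-count is p+p! and (b-count)+2 = (p+p!-2)+2 = p+p!, so i ≠ j+2 fails. So xy^t z = a^{p+p!} b^{p+p!-2} ∉ L.
This is a contradiction; hence L is not regular.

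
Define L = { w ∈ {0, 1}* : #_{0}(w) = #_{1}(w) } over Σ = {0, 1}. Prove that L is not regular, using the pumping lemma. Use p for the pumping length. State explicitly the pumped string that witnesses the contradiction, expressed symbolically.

Suppose for contradiction that L is regular, and let p be the pumping length.
Choose w = 0^p 1^p ∈ L with |w| = 2p ≥ p.
Write w = xyz as guaranteed by the lemma, with |xy| ≤ p and y is nonempty.
Since the first p symbols of w are all 0's and |xy| ≤ p, y lies entirely in the leading 0-block: y = 0^k for some k with 1 ≤ k ≤ p.
Pump with i = 2: xy^2z = 0^{p+k} 1^p has p+k occurrences of 0 but only p of 1. Since k ≥ 1 the counts differ, so xy^2z ∉ L.
This contradicts the pumping lemma, so L is not regular.

0^{p+k} 1^p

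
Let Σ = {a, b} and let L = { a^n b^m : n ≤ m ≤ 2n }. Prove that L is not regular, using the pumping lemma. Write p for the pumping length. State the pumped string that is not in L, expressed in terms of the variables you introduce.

Toward a contradiction, assume L is regular with pumping length p.
Take w = a^p b^p ∈ L (since p ≤ p ≤ 2p), with |w| = 2p ≥ p.
By the pumping lemma, w = xyz with |xy| ≤ p and |y| > 0.
Since the first p symbols of w are all a's and |xy| ≤ p, y lies entirely in the leading a-block: y = a^k for some k with 1 ≤ k ≤ p.
Pump with i = 2: xy^2z = a^{p+k} b^p. Now n = p+k > p = m, so the condition n ≤ m fails. Thus xy^2z ∉ L.
This is a contradiction; hence L is not regular.

a^{p+k} b^p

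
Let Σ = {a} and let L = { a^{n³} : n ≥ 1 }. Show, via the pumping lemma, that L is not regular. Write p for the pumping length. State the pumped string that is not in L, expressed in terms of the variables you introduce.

a^{p³+k}

Assume L is regular; let p be its pumping constant.
Take w = a^{p³} ∈ L with |w| = p³ ≥ p.
By the pumping lemma, w = xyz with |xy| ≤ p and |y| > 0.
Then y = a^k for some k with 1 ≤ k ≤ p.
Pump with i = 2: xy^2z = a^{p³+k}. Since 1 ≤ k ≤ p, p³ < p³+k ≤ p³+p < p³+3p²+3p+1 = (p+1)³, so p³+k is not a perfect cube. So xy^2z ∉ L.
Contradiction. Therefore L is not regular.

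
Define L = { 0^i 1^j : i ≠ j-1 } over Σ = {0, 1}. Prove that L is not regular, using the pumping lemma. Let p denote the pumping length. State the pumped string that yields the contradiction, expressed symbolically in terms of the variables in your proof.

Toward a contradiction, assume L is regular with pumping length p.
Choose w = 0^p 1^{p+p!+1}. Since p ≠ (p+p!+1)-1 = p+p!, w ∈ L; and |w| ≥ p.
Write w = xyz as guaranteed by the lemma, with |xy| ≤ p and |y| > 0.
Because |xy| ≤ p and w begins with p copies of 0, we have y = 0^k with 1 ≤ k ≤ p.
Since 1 ≤ k ≤ p, k divides p!; set t = 1 + p!/k. Then xy^t z has p + (p!/k)·k = p + p! copies of 0. Now the 0-count is p+p! and (1-count)-1 = (p+p!+1)-1 = p+p!, so i ≠ j-1 fails. So xy^t z = 0^{p+p!} 1^{p+p!+1} ∉ L.
This contradicts the pumping lemma, so L is not regular.

0^{p+p!} 1^{p+p!+1}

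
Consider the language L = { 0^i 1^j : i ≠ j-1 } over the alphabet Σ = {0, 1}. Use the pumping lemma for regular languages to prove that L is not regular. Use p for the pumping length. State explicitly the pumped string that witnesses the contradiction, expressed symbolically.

0^{p+p!} 1^{p+p!+1}

Toward a contradiction, assume L is regular with pumping length p.
Choose w = 0^p 1^{p+p!+1}. Since p ≠ (p+p!+1)-1 = p+p!, w ∈ L; and |w| ≥ p.
The pumping lemma gives a decomposition w = xyz where |xy| ≤ p and |y| ≥ 1.
Since the first p symbols of w are all 0's and |xy| ≤ p, y lies entirely in the leading 0-block: y = 0^k for some k with 1 ≤ k ≤ p.
Since 1 ≤ k ≤ p, k divides p!; set t = 1 + p!/k. Then xy^t z has p + (p!/k)·k = p + p! copies of 0. Now the 0-count is p+p! and (1-count)-1 = (p+p!+1)-1 = p+p!, so i ≠ j-1 fails. So xy^t z = 0^{p+p!} 1^{p+p!+1} ∉ L.
Contradiction. Therefore L is not regular.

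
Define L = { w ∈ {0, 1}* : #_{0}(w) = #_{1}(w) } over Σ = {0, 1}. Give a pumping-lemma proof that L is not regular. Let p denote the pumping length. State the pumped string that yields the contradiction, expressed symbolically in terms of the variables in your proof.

0^{p+k} 1^p

Toward a contradiction, assume L is regular with pumping length p.
Choose w = 0^p 1^p ∈ L with |w| = 2p ≥ p.
The pumping lemma gives a decomposition w = xyz where |xy| ≤ p and y is nonempty.
The first p characters of w are 0's, so xy (and hence y) consists only of 0's. Write y = 0^k, 1 ≤ k ≤ p.
Pump with i = 2: xy^2z = 0^{p+k} 1^p has p+k occurrences of 0 but only p of 1. Since k ≥ 1 the counts differ, so xy^2z ∉ L.
This is a contradiction; hence L is not regular.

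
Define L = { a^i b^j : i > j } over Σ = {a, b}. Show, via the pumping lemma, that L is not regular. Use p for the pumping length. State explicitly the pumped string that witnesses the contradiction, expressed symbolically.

a^{p+1-k} b^p

Assume L is regular; let p be its pumping constant.
Choose w = a^{p+1} b^p ∈ L, with |w| = 2p+1 ≥ p.
Write w = xyz as guaranteed by the lemma, with |xy| ≤ p and y is nonempty.
The first p characters of w are a's, so xy (and hence y) consists only of a's. Write y = a^k, 1 ≤ k ≤ p.
Consider xy^0z = xz = a^{p+1-k} b^p. Since k ≥ 1, the a-count p+1-k is at most p, so i > j fails; thus xz ∉ L.
Contradiction. Therefore L is not regular.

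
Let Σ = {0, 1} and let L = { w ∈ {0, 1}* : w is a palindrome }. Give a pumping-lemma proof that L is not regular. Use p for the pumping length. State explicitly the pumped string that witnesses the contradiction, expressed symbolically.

Assume L is regular; let p be its pumping constant.
Take w = 0^p 1 0^p, a palindrome of length 2p+1 ≥ p.
By the pumping lemma, w = xyz with |xy| ≤ p and y is nonempty.
Since the first p symbols of w are all 0's and |xy| ≤ p, y lies entirely in the leading 0-block: y = 0^k for some k with 1 ≤ k ≤ p.
Pump with i = 2: xy^2z = 0^{p+k} 1 0^p. Its reverse is 0^p 1 0^{p+k}, which differs from xy^2z since k ≥ 1. So xy^2z is not a palindrome and xy^2z ∉ L.
This contradicts the pumping lemma, so L is not regular.

0^{p+k} 1 0^p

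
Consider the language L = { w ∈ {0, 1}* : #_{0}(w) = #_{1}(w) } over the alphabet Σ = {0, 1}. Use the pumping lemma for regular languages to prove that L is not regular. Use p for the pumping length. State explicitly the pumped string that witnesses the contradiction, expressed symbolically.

0^{p+k} 1^p

Assume L is regular. Let p be the pumping length given by the pumping lemma.
Choose w = 0^p 1^p ∈ L with |w| = 2p ≥ p.
By the pumping lemma, w = xyz with |xy| ≤ p and |y| > 0.
Because |xy| ≤ p and w begins with p copies of 0, we have y = 0^k with 1 ≤ k ≤ p.
Pump with i = 2: xy^2z = 0^{p+k} 1^p has p+k occurrences of 0 but only p of 1. Since k ≥ 1 the counts differ, so xy^2z ∉ L.
This is a contradiction; hence L is not regular.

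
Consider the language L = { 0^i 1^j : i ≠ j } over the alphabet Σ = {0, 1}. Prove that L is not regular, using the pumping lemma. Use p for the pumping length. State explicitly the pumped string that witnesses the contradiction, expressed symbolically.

Toward a contradiction, assume L is regular with pumping length p.
Choose w = 0^p 1^{p+p!}. Since p ≠ p+p!, w ∈ L; and |w| ≥ p.
Write w = xyz as guaranteed by the lemma, with |xy| ≤ p and |y| > 0.
Since the first p symbols of w are all 0's and |xy| ≤ p, y lies entirely in the leading 0-block: y = 0^k for some k with 1 ≤ k ≤ p.
Since 1 ≤ k ≤ p, k divides p!; set t = 1 + p!/k. Then xy^t z has p + (p!/k)·k = p + p! copies of 0. Now the 0-count equals the 1-count, so i ≠ j fails. So xy^t z = 0^{p+p!} 1^{p+p!} ∉ L.
This contradicts the pumping lemma, so L is not regular.

0^{p+p!} 1^{p+p!}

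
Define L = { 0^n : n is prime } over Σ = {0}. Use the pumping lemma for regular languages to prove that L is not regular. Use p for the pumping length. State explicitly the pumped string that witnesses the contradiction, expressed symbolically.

0^{q(1+k)}

Suppose for contradiction that L is regular, and let p be the pumping length.
Let q be a prime with q ≥ p+2 (infinitely many primes exist), and take w = 0^q ∈ L with |w| = q ≥ p.
By the pumping lemma, w = xyz with |xy| ≤ p and y is nonempty.
Then y = 0^k for some k with 1 ≤ k ≤ p.
Since 1 ≤ k ≤ p, |xz| = q-k. Pump with i = q+1: |xy^{q+1}z| = (q-k)+(q+1)k = q+qk = q(1+k), which is composite (both factors ≥ 2). So xy^{q+1}z = 0^{q(1+k)} ∉ L.
This contradicts the pumping lemma, so L is not regular.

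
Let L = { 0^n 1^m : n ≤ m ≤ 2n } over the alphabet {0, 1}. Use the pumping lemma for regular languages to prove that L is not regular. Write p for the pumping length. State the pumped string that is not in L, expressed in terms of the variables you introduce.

0^{p+k} 1^p

Toward a contradiction, assume L is regular with pumping length p.
Take w = 0^p 1^p ∈ L (since p ≤ p ≤ 2p), with |w| = 2p ≥ p.
By the pumping lemma, w = xyz with |xy| ≤ p and |y| ≥ 1.
The first p characters of w are 0's, so xy (and hence y) consists only of 0's. Write y = 0^k, 1 ≤ k ≤ p.
Pump with i = 2: xy^2z = 0^{p+k} 1^p. Now n = p+k > p = m, so the condition n ≤ m fails. Thus xy^2z ∉ L.
This contradicts the pumping lemma, so L is not regular.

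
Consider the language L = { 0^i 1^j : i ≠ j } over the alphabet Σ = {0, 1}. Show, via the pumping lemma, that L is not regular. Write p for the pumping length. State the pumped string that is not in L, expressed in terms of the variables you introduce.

0^{p+p!} 1^{p+p!}

Suppose for contradiction that L is regular, and let p be the pumping length.
Choose w = 0^p 1^{p+p!}. Since p ≠ p+p!, w ∈ L; and |w| ≥ p.
By the pumping lemma, w = xyz with |xy| ≤ p and |y| ≥ 1.
Because |xy| ≤ p and w begins with p copies of 0, we have y = 0^k with 1 ≤ k ≤ p.
Since 1 ≤ k ≤ p, k divides p!; set t = 1 + p!/k. Then xy^t z has p + (p!/k)·k = p + p! copies of 0. Now the 0-count equals the 1-count, so i ≠ j fails. So xy^t z = 0^{p+p!} 1^{p+p!} ∉ L.
Contradiction. Therefore L is not regular.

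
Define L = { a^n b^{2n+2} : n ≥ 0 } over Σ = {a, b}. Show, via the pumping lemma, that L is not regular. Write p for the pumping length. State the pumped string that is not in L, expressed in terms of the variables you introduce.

Assume L is regular; let p be its pumping constant.
Let w = a^p b^{2p+2} ∈ L; note |w| = 3p+2 ≥ p.
By the pumping lemma, w = xyz with |xy| ≤ p and y is nonempty.
The first p characters of w are a's, so xy (and hence y) consists only of a's. Write y = a^k, 1 ≤ k ≤ p.
Pump with i = 2: xy^2z = a^{p+k} b^{2p+2}. For this to lie in L we would need 2p+2 = 2(p+k)+2, which forces k = 0. But k ≥ 1, so xy^2z ∉ L.
This is a contradiction; hence L is not regular.

a^{p+k} b^{2p+2}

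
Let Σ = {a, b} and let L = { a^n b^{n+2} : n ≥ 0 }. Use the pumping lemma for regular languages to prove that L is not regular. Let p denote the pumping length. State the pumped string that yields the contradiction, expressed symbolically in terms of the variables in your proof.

a^{p+k} b^{p+2}

Assume L is regular; let p be its pumping constant.
Take w = a^p b^{p+2}. Then w ∈ L and |w| = 2p+2 ≥ p.
Write w = xyz as guaranteed by the lemma, with |xy| ≤ p and |y| > 0.
The first p characters of w are a's, so xy (and hence y) consists only of a's. Write y = a^k, 1 ≤ k ≤ p.
Pump with i = 2: xy^2z = a^{p+k} b^{p+2}. For this to lie in L we would need p+2 = (p+k)+2, which forces k = 0. But k ≥ 1, so xy^2z ∉ L.
This is a contradiction; hence L is not regular.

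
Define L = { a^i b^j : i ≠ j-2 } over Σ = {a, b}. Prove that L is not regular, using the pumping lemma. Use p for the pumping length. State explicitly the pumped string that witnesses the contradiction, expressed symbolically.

a^{p+p!} b^{p+p!+2}

Toward a contradiction, assume L is regular with pumping length p.
Choose w = a^p b^{p+p!+2}. Since p ≠ (p+p!+2)-2 = p+p!, w ∈ L; and |w| ≥ p.
The pumping lemma gives a decomposition w = xyz where |xy| ≤ p and |y| ≥ 1.
The first p characters of w are a's, so xy (and hence y) consists only of a's. Write y = a^k, 1 ≤ k ≤ p.
Since 1 ≤ k ≤ p, k divides p!; set t = 1 + p!/k. Then xy^t z has p + (p!/k)·k = p + p! copies of a. Now the a-count is p+p! and (b-count)-2 = (p+p!+2)-2 = p+p!, so i ≠ j-2 fails. So xy^t z = a^{p+p!} b^{p+p!+2} ∉ L.
This contradicts the pumping lemma, so L is not regular.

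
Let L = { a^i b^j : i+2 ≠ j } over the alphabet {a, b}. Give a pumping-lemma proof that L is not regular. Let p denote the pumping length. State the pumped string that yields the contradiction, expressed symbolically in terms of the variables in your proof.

a^{p+p!} b^{p+p!+2}

Suppose for contradiction that L is regular, and let p be the pumping length.
Choose w = a^p b^{p+p!+2}. Since p ≠ (p+p!+2)-2 = p+p!, w ∈ L; and |w| ≥ p.
The pumping lemma gives a decomposition w = xyz where |xy| ≤ p and |y| > 0.
Since the first p symbols of w are all a's and |xy| ≤ p, y lies entirely in the leading a-block: y = a^k for some k with 1 ≤ k ≤ p.
Since 1 ≤ k ≤ p, k divides p!; set t = 1 + p!/k. Then xy^t z has p + (p!/k)·k = p + p! copies of a. Now the a-count is p+p! and (b-count)-2 = (p+p!+2)-2 = p+p!, so i+2 ≠ j fails. So xy^t z = a^{p+p!} b^{p+p!+2} ∉ L.
This is a contradiction; hence L is not regular.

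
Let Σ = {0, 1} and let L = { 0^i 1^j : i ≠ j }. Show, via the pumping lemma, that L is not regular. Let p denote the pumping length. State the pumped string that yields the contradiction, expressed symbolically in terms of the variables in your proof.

0^{p+p!} 1^{p+p!}

Assume L is regular. Let p be the pumping length given by the pumping lemma.
Choose w = 0^p 1^{p+p!}. Since p ≠ p+p!, w ∈ L; and |w| ≥ p.
The pumping lemma gives a decomposition w = xyz where |xy| ≤ p and |y| > 0.
Because |xy| ≤ p and w begins with p copies of 0, we have y = 0^k with 1 ≤ k ≤ p.
Since 1 ≤ k ≤ p, k divides p!; set t = 1 + p!/k. Then xy^t z has p + (p!/k)·k = p + p! copies of 0. Now the 0-count equals the 1-count, so i ≠ j fails. So xy^t z = 0^{p+p!} 1^{p+p!} ∉ L.
This is a contradiction; hence L is not regular.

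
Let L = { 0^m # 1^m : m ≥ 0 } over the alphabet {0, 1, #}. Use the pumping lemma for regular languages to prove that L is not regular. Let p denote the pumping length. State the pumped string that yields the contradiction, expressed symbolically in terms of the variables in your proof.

Assume L is regular. Let p be the pumping length given by the pumping lemma.
Take w = 0^p # 1^p ∈ L with |w| = 2p+1 ≥ p.
The pumping lemma gives a decomposition w = xyz where |xy| ≤ p and y is nonempty.
Because |xy| ≤ p and w begins with p copies of 0, we have y = 0^k with 1 ≤ k ≤ p.
Pump with i = 2: xy^2z = 0^{p+k} # 1^p, which would require p+k = p. But k ≥ 1, so xy^2z ∉ L.
Contradiction. Therefore L is not regular.

0^{p+k} # 1^p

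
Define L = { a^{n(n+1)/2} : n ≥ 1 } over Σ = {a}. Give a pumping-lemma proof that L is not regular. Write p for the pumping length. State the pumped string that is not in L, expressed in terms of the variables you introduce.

a^{p(p+1)/2+k}

Assume L is regular. Let p be the pumping length given by the pumping lemma.
Take w = a^{p(p+1)/2} ∈ L with |w| = p(p+1)/2 ≥ p.
By the pumping lemma, w = xyz with |xy| ≤ p and y is nonempty.
Then y = a^k for some k with 1 ≤ k ≤ p.
Pump with i = 2: xy^2z = a^{p(p+1)/2+k}. Since 1 ≤ k ≤ p, p(p+1)/2 < p(p+1)/2+k ≤ p(p+1)/2+p < (p+1)(p+2)/2, so p(p+1)/2+k is strictly between consecutive triangular numbers. So xy^2z ∉ L.
This is a contradiction; hence L is not regular.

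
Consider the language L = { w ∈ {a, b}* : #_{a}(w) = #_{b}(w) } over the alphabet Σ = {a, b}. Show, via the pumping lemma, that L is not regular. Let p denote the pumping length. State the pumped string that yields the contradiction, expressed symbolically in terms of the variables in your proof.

a^{p+k} b^p

Suppose for contradiction that L is regular, and let p be the pumping length.
Choose w = a^p b^p ∈ L with |w| = 2p ≥ p.
By the pumping lemma, w = xyz with |xy| ≤ p and y is nonempty.
The first p characters of w are a's, so xy (and hence y) consists only of a's. Write y = a^k, 1 ≤ k ≤ p.
Pump with i = 2: xy^2z = a^{p+k} b^p has p+k occurrences of a but only p of b. Since k ≥ 1 the counts differ, so xy^2z ∉ L.
Contradiction. Therefore L is not regular.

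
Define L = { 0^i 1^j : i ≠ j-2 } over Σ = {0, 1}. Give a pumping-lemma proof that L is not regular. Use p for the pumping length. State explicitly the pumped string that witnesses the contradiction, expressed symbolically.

0^{p+p!} 1^{p+p!+2}

Assume L is regular; let p be its pumping constant.
Choose w = 0^p 1^{p+p!+2}. Since p ≠ (p+p!+2)-2 = p+p!, w ∈ L; and |w| ≥ p.
By the pumping lemma, w = xyz with |xy| ≤ p and y is nonempty.
Because |xy| ≤ p and w begins with p copies of 0, we have y = 0^k with 1 ≤ k ≤ p.
Since 1 ≤ k ≤ p, k divides p!; set t = 1 + p!/k. Then xy^t z has p + (p!/k)·k = p + p! copies of 0. Now the 0-count is p+p! and (1-count)-2 = (p+p!+2)-2 = p+p!, so i ≠ j-2 fails. So xy^t z = 0^{p+p!} 1^{p+p!+2} ∉ L.
This contradicts the pumping lemma, so L is not regular.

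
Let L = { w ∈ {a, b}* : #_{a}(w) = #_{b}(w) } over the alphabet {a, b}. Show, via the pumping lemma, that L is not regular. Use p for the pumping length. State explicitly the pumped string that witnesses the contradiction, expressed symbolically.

Assume L is regular. Let p be the pumping length given by the pumping lemma.
Choose w = a^p b^p ∈ L with |w| = 2p ≥ p.
Write w = xyz as guaranteed by the lemma, with |xy| ≤ p and |y| > 0.
Since the first p symbols of w are all a's and |xy| ≤ p, y lies entirely in the leading a-block: y = a^k for some k with 1 ≤ k ≤ p.
Pump with i = 2: xy^2z = a^{p+k} b^p has p+k occurrences of a but only p of b. Since k ≥ 1 the counts differ, so xy^2z ∉ L.
Contradiction. Therefore L is not regular.

a^{p+k} b^p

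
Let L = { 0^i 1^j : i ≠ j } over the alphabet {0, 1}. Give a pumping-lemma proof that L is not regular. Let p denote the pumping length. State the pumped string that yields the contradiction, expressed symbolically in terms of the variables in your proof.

0^{p+p!} 1^{p+p!}

Toward a contradiction, assume L is regular with pumping length p.
Choose w = 0^p 1^{p+p!}. Since p ≠ p+p!, w ∈ L; and |w| ≥ p.
By the pumping lemma, w = xyz with |xy| ≤ p and y is nonempty.
The first p characters of w are 0's, so xy (and hence y) consists only of 0's. Write y = 0^k, 1 ≤ k ≤ p.
Since 1 ≤ k ≤ p, k divides p!; set t = 1 + p!/k. Then xy^t z has p + (p!/k)·k = p + p! copies of 0. Now the 0-count equals the 1-count, so i ≠ j fails. So xy^t z = 0^{p+p!} 1^{p+p!} ∉ L.
Contradiction. Therefore L is not regular.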